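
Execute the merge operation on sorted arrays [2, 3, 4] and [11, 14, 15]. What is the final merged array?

Merging process:

Compare 2 vs 11: take 2 from left. Merged: [2]
Compare 3 vs 11: take 3 from left. Merged: [2, 3]
Compare 4 vs 11: take 4 from left. Merged: [2, 3, 4]
Append remaining from right: [11, 14, 15]. Merged: [2, 3, 4, 11, 14, 15]

Final merged array: [2, 3, 4, 11, 14, 15]
Total comparisons: 3

The merged array is [2, 3, 4, 11, 14, 15], requiring 3 comparisons. The merge step runs in O(n) time where n is the total number of elements.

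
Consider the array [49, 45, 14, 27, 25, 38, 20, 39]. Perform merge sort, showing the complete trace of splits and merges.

Merge sort trace:

Split: [49, 45, 14, 27, 25, 38, 20, 39] -> [49, 45, 14, 27] and [25, 38, 20, 39]
  Split: [49, 45, 14, 27] -> [49, 45] and [14, 27]
    Split: [49, 45] -> [49] and [45]
    Merge: [49] + [45] -> [45, 49]
    Split: [14, 27] -> [14] and [27]
    Merge: [14] + [27] -> [14, 27]
  Merge: [45, 49] + [14, 27] -> [14, 27, 45, 49]
  Split: [25, 38, 20, 39] -> [25, 38] and [20, 39]
    Split: [25, 38] -> [25] and [38]
    Merge: [25] + [38] -> [25, 38]
    Split: [20, 39] -> [20] and [39]
    Merge: [20] + [39] -> [20, 39]
  Merge: [25, 38] + [20, 39] -> [20, 25, 38, 39]
Merge: [14, 27, 45, 49] + [20, 25, 38, 39] -> [14, 20, 25, 27, 38, 39, 45, 49]

Final sorted array: [14, 20, 25, 27, 38, 39, 45, 49]

The merge sort proceeds by recursively splitting the array and merging sorted halves.
After all merges, the sorted array is [14, 20, 25, 27, 38, 39, 45, 49].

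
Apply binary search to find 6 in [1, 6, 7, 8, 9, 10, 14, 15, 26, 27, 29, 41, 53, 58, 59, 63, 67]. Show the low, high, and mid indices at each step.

Binary search for 6 in [1, 6, 7, 8, 9, 10, 14, 15, 26, 27, 29, 41, 53, 58, 59, 63, 67]:

lo=0, hi=16, mid=8, arr[mid]=26 -> 26 > 6, search left half
lo=0, hi=7, mid=3, arr[mid]=8 -> 8 > 6, search left half
lo=0, hi=2, mid=1, arr[mid]=6 -> Found target at index 1!

Binary search finds 6 at index 1 after 3 comparisons. The search repeatedly halves the search space by comparing with the middle element.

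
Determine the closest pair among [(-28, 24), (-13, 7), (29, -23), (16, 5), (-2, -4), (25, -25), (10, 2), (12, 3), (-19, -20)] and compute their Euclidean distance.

Computing all pairwise distances among 9 points:

d((-28, 24), (-13, 7)) = 22.6716
d((-28, 24), (29, -23)) = 73.8783
d((-28, 24), (16, 5)) = 47.927
d((-28, 24), (-2, -4)) = 38.2099
d((-28, 24), (25, -25)) = 72.1803
d((-28, 24), (10, 2)) = 43.909
d((-28, 24), (12, 3)) = 45.1774
d((-28, 24), (-19, -20)) = 44.911
d((-13, 7), (29, -23)) = 51.614
d((-13, 7), (16, 5)) = 29.0689
d((-13, 7), (-2, -4)) = 15.5563
d((-13, 7), (25, -25)) = 49.679
d((-13, 7), (10, 2)) = 23.5372
d((-13, 7), (12, 3)) = 25.318
d((-13, 7), (-19, -20)) = 27.6586
d((29, -23), (16, 5)) = 30.8707
d((29, -23), (-2, -4)) = 36.3593
d((29, -23), (25, -25)) = 4.4721
d((29, -23), (10, 2)) = 31.4006
d((29, -23), (12, 3)) = 31.0644
d((29, -23), (-19, -20)) = 48.0937
d((16, 5), (-2, -4)) = 20.1246
d((16, 5), (25, -25)) = 31.3209
d((16, 5), (10, 2)) = 6.7082
d((16, 5), (12, 3)) = 4.4721
d((16, 5), (-19, -20)) = 43.0116
d((-2, -4), (25, -25)) = 34.2053
d((-2, -4), (10, 2)) = 13.4164
d((-2, -4), (12, 3)) = 15.6525
d((-2, -4), (-19, -20)) = 23.3452
d((25, -25), (10, 2)) = 30.8869
d((25, -25), (12, 3)) = 30.8707
d((25, -25), (-19, -20)) = 44.2832
d((10, 2), (12, 3)) = 2.2361 <-- minimum
d((10, 2), (-19, -20)) = 36.4005
d((12, 3), (-19, -20)) = 38.6005

Closest pair: (10, 2) and (12, 3) with distance 2.2361

The closest pair is (10, 2) and (12, 3) with Euclidean distance 2.2361. For 9 points, brute-force pairwise comparison is shown above. For large n, the divide-and-conquer algorithm (sort by x, recurse on halves, check the dividing strip) achieves O(n log n).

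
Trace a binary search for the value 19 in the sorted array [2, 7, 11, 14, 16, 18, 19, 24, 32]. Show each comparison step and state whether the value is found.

Binary search for 19 in [2, 7, 11, 14, 16, 18, 19, 24, 32]:

lo=0, hi=8, mid=4, arr[mid]=16 -> 16 < 19, search right half
lo=5, hi=8, mid=6, arr[mid]=19 -> Found target at index 6!

Binary search finds 19 at index 6 after 2 comparisons. The search repeatedly halves the search space by comparing with the middle element.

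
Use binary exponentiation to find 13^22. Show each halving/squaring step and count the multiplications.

Computing 13^22 by squaring (build up from 13^1; each line after the first costs one multiplication):

13^1 = 13
13^2 = (13^1)^2 = 13^2 = 169
13^4 = (13^2)^2 = 169^2 = 28561
13^5 = 13 * 13^4 = 13 * 28561 = 371293
13^10 = (13^5)^2 = 371293^2 = 137858491849
13^11 = 13 * 13^10 = 13 * 137858491849 = 1792160394037
13^22 = (13^11)^2 = 1792160394037^2 = 3211838877954855105157369

Result: 3211838877954855105157369
Multiplications needed: 6 (6 lines after 13^1)

13^22 = 3211838877954855105157369. Using exponentiation by squaring, this requires 6 multiplications. The key idea: if the exponent is even, square the half-power; if odd, multiply by the base once.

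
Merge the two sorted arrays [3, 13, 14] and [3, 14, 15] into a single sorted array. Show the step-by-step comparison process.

Merging process:

Compare 3 vs 3: take 3 from left. Merged: [3]
Compare 13 vs 3: take 3 from right. Merged: [3, 3]
Compare 13 vs 14: take 13 from left. Merged: [3, 3, 13]
Compare 14 vs 14: take 14 from left. Merged: [3, 3, 13, 14]
Append remaining from right: [14, 15]. Merged: [3, 3, 13, 14, 14, 15]

Final merged array: [3, 3, 13, 14, 14, 15]
Total comparisons: 4

The merged array is [3, 3, 13, 14, 14, 15], requiring 4 comparisons. The merge step runs in O(n) time where n is the total number of elements.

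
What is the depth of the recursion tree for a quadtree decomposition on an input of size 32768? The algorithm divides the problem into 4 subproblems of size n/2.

For divide and conquer with division factor 2:

Problem sizes at each level:
Level 0: 32768
Level 1: 16384
Level 2: 8192
Level 3: 4096
Level 4: 2048
Level 5: 1024
Level 6: 512
Level 7: 256
Level 8: 128
Level 9: 64
Level 10: 32
Level 11: 16
Level 12: 8
Level 13: 4
Level 14: 2
Level 15: 1

The root is level 0 and the size-1 base case is level 15 (the tree spans levels 0 through 15, i.e. 16 levels counting the root), so the depth is the number of divisions: log_2(32768) = 15

The recursion tree depth is log_2(32768) = 15. At each level, the problem size is divided by 2, so it takes 15 divisions to reduce to a base case of size 1. The algorithm makes 4 recursive calls at each level.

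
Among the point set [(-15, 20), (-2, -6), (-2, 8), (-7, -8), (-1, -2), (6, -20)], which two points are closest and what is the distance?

Computing all pairwise distances among 6 points:

d((-15, 20), (-2, -6)) = 29.0689
d((-15, 20), (-2, 8)) = 17.6918
d((-15, 20), (-7, -8)) = 29.1204
d((-15, 20), (-1, -2)) = 26.0768
d((-15, 20), (6, -20)) = 45.1774
d((-2, -6), (-2, 8)) = 14.0
d((-2, -6), (-7, -8)) = 5.3852
d((-2, -6), (-1, -2)) = 4.1231 <-- minimum
d((-2, -6), (6, -20)) = 16.1245
d((-2, 8), (-7, -8)) = 16.7631
d((-2, 8), (-1, -2)) = 10.0499
d((-2, 8), (6, -20)) = 29.1204
d((-7, -8), (-1, -2)) = 8.4853
d((-7, -8), (6, -20)) = 17.6918
d((-1, -2), (6, -20)) = 19.3132

Closest pair: (-2, -6) and (-1, -2) with distance 4.1231

The closest pair is (-2, -6) and (-1, -2) with Euclidean distance 4.1231. For 6 points, brute-force pairwise comparison is shown above. For large n, the divide-and-conquer algorithm (sort by x, recurse on halves, check the dividing strip) achieves O(n log n).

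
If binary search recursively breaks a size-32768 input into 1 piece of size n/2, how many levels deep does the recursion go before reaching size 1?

For divide and conquer with division factor 2:

Problem sizes at each level:
Level 0: 32768
Level 1: 16384
Level 2: 8192
Level 3: 4096
Level 4: 2048
Level 5: 1024
Level 6: 512
Level 7: 256
Level 8: 128
Level 9: 64
Level 10: 32
Level 11: 16
Level 12: 8
Level 13: 4
Level 14: 2
Level 15: 1

The root is level 0 and the size-1 base case is level 15 (the tree spans levels 0 through 15, i.e. 16 levels counting the root), so the depth is the number of divisions: log_2(32768) = 15

The recursion tree depth is log_2(32768) = 15. At each level, the problem size is divided by 2, so it takes 15 divisions to reduce to a base case of size 1. The algorithm makes 1 recursive call at each level.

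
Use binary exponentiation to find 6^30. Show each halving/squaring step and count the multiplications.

Computing 6^30 by squaring (build up from 6^1; each line after the first costs one multiplication):

6^1 = 6
6^2 = (6^1)^2 = 6^2 = 36
6^3 = 6 * 6^2 = 6 * 36 = 216
6^6 = (6^3)^2 = 216^2 = 46656
6^7 = 6 * 6^6 = 6 * 46656 = 279936
6^14 = (6^7)^2 = 279936^2 = 78364164096
6^15 = 6 * 6^14 = 6 * 78364164096 = 470184984576
6^30 = (6^15)^2 = 470184984576^2 = 221073919720733357899776

Result: 221073919720733357899776
Multiplications needed: 7 (7 lines after 6^1)

6^30 = 221073919720733357899776. Using exponentiation by squaring, this requires 7 multiplications. The key idea: if the exponent is even, square the half-power; if odd, multiply by the base once.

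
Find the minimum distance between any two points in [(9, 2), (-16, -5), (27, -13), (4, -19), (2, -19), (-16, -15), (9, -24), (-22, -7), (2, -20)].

Computing all pairwise distances among 9 points:

d((9, 2), (-16, -5)) = 25.9615
d((9, 2), (27, -13)) = 23.4307
d((9, 2), (4, -19)) = 21.587
d((9, 2), (2, -19)) = 22.1359
d((9, 2), (-16, -15)) = 30.2324
d((9, 2), (9, -24)) = 26.0
d((9, 2), (-22, -7)) = 32.28
d((9, 2), (2, -20)) = 23.0868
d((-16, -5), (27, -13)) = 43.7379
d((-16, -5), (4, -19)) = 24.4131
d((-16, -5), (2, -19)) = 22.8035
d((-16, -5), (-16, -15)) = 10.0
d((-16, -5), (9, -24)) = 31.4006
d((-16, -5), (-22, -7)) = 6.3246
d((-16, -5), (2, -20)) = 23.4307
d((27, -13), (4, -19)) = 23.7697
d((27, -13), (2, -19)) = 25.7099
d((27, -13), (-16, -15)) = 43.0465
d((27, -13), (9, -24)) = 21.095
d((27, -13), (-22, -7)) = 49.366
d((27, -13), (2, -20)) = 25.9615
d((4, -19), (2, -19)) = 2.0
d((4, -19), (-16, -15)) = 20.3961
d((4, -19), (9, -24)) = 7.0711
d((4, -19), (-22, -7)) = 28.6356
d((4, -19), (2, -20)) = 2.2361
d((2, -19), (-16, -15)) = 18.4391
d((2, -19), (9, -24)) = 8.6023
d((2, -19), (-22, -7)) = 26.8328
d((2, -19), (2, -20)) = 1.0 <-- minimum
d((-16, -15), (9, -24)) = 26.5707
d((-16, -15), (-22, -7)) = 10.0
d((-16, -15), (2, -20)) = 18.6815
d((9, -24), (-22, -7)) = 35.3553
d((9, -24), (2, -20)) = 8.0623
d((-22, -7), (2, -20)) = 27.2947

Closest pair: (2, -19) and (2, -20) with distance 1.0

The closest pair is (2, -19) and (2, -20) with Euclidean distance 1.0. For 9 points, brute-force pairwise comparison is shown above. For large n, the divide-and-conquer algorithm (sort by x, recurse on halves, check the dividing strip) achieves O(n log n).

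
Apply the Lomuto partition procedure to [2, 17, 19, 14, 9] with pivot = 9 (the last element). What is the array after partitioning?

Lomuto partition with pivot = 9:

Initial array: [2, 17, 19, 14, 9]

arr[0]=2 <= 9: swap with position 0, array becomes [2, 17, 19, 14, 9]
arr[1]=17 > 9: no swap
arr[2]=19 > 9: no swap
arr[3]=14 > 9: no swap

Place pivot at position 1: [2, 9, 19, 14, 17]
Pivot position: 1

After partitioning with pivot 9, the array becomes [2, 9, 19, 14, 17]. The pivot is placed at index 1. All elements to the left of the pivot are <= 9, and all elements to the right are > 9.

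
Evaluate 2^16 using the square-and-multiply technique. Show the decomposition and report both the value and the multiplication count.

Computing 2^16 by squaring (build up from 2^1; each line after the first costs one multiplication):

2^1 = 2
2^2 = (2^1)^2 = 2^2 = 4
2^4 = (2^2)^2 = 4^2 = 16
2^8 = (2^4)^2 = 16^2 = 256
2^16 = (2^8)^2 = 256^2 = 65536

Result: 65536
Multiplications needed: 4 (4 lines after 2^1)

2^16 = 65536. Using exponentiation by squaring, this requires 4 multiplications. The key idea: if the exponent is even, square the half-power; if odd, multiply by the base once.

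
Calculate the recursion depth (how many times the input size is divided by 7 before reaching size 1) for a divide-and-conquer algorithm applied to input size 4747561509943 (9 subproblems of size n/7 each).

For divide and conquer with division factor 7:

Problem sizes at each level:
Level 0: 4747561509943
Level 1: 678223072849
Level 2: 96889010407
Level 3: 13841287201
Level 4: 1977326743
Level 5: 282475249
Level 6: 40353607
Level 7: 5764801
Level 8: 823543
Level 9: 117649
Level 10: 16807
Level 11: 2401
Level 12: 343
Level 13: 49
Level 14: 7
Level 15: 1

The root is level 0 and the size-1 base case is level 15 (the tree spans levels 0 through 15, i.e. 16 levels counting the root), so the depth is the number of divisions: log_7(4747561509943) = 15

The recursion tree depth is log_7(4747561509943) = 15. At each level, the problem size is divided by 7, so it takes 15 divisions to reduce to a base case of size 1. The algorithm makes 9 recursive calls at each level.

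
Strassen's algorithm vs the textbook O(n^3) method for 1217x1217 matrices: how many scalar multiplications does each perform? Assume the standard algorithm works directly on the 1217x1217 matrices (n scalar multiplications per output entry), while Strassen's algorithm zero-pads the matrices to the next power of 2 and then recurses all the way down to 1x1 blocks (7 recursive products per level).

Matrix multiplication for 1217x1217 matrices:

Strassen's algorithm requires power-of-2 dimensions. Pad 1217x1217 to 2048x2048 (next power of 2).

Standard algorithm: 1217^3 = 1802485313 multiplications
Strassen's algorithm: 7^(log2(2048)) = 7^11 = 1977326743 multiplications
Difference: 1802485313 - 1977326743 = -174841430 (Strassen uses MORE here due to padding overhead — for small or just-over-power-of-2 n, padding can outweigh the per-level savings)

Standard: 1802485313 multiplications (1217^3). Strassen: 1977326743 multiplications (7^11, after padding to 2048x2048). Strassen reduces 8 recursive multiplications to 7 at each level.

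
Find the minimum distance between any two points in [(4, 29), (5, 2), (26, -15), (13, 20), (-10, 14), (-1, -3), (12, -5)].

Computing all pairwise distances among 7 points:

d((4, 29), (5, 2)) = 27.0185
d((4, 29), (26, -15)) = 49.1935
d((4, 29), (13, 20)) = 12.7279
d((4, 29), (-10, 14)) = 20.5183
d((4, 29), (-1, -3)) = 32.3883
d((4, 29), (12, -5)) = 34.9285
d((5, 2), (26, -15)) = 27.0185
d((5, 2), (13, 20)) = 19.6977
d((5, 2), (-10, 14)) = 19.2094
d((5, 2), (-1, -3)) = 7.8102 <-- minimum
d((5, 2), (12, -5)) = 9.8995
d((26, -15), (13, 20)) = 37.3363
d((26, -15), (-10, 14)) = 46.2277
d((26, -15), (-1, -3)) = 29.5466
d((26, -15), (12, -5)) = 17.2047
d((13, 20), (-10, 14)) = 23.7697
d((13, 20), (-1, -3)) = 26.9258
d((13, 20), (12, -5)) = 25.02
d((-10, 14), (-1, -3)) = 19.2354
d((-10, 14), (12, -5)) = 29.0689
d((-1, -3), (12, -5)) = 13.1529

Closest pair: (5, 2) and (-1, -3) with distance 7.8102

The closest pair is (5, 2) and (-1, -3) with Euclidean distance 7.8102. For 7 points, brute-force pairwise comparison is shown above. For large n, the divide-and-conquer algorithm (sort by x, recurse on halves, check the dividing strip) achieves O(n log n).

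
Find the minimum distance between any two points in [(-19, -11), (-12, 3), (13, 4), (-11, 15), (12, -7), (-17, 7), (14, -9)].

Computing all pairwise distances among 7 points:

d((-19, -11), (-12, 3)) = 15.6525
d((-19, -11), (13, 4)) = 35.3412
d((-19, -11), (-11, 15)) = 27.2029
d((-19, -11), (12, -7)) = 31.257
d((-19, -11), (-17, 7)) = 18.1108
d((-19, -11), (14, -9)) = 33.0606
d((-12, 3), (13, 4)) = 25.02
d((-12, 3), (-11, 15)) = 12.0416
d((-12, 3), (12, -7)) = 26.0
d((-12, 3), (-17, 7)) = 6.4031
d((-12, 3), (14, -9)) = 28.6356
d((13, 4), (-11, 15)) = 26.4008
d((13, 4), (12, -7)) = 11.0454
d((13, 4), (-17, 7)) = 30.1496
d((13, 4), (14, -9)) = 13.0384
d((-11, 15), (12, -7)) = 31.8277
d((-11, 15), (-17, 7)) = 10.0
d((-11, 15), (14, -9)) = 34.6554
d((12, -7), (-17, 7)) = 32.2025
d((12, -7), (14, -9)) = 2.8284 <-- minimum
d((-17, 7), (14, -9)) = 34.8855

Closest pair: (12, -7) and (14, -9) with distance 2.8284

The closest pair is (12, -7) and (14, -9) with Euclidean distance 2.8284. For 7 points, brute-force pairwise comparison is shown above. For large n, the divide-and-conquer algorithm (sort by x, recurse on halves, check the dividing strip) achieves O(n log n).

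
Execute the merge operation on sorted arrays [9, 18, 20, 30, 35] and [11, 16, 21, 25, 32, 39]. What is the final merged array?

Merging process:

Compare 9 vs 11: take 9 from left. Merged: [9]
Compare 18 vs 11: take 11 from right. Merged: [9, 11]
Compare 18 vs 16: take 16 from right. Merged: [9, 11, 16]
Compare 18 vs 21: take 18 from left. Merged: [9, 11, 16, 18]
Compare 20 vs 21: take 20 from left. Merged: [9, 11, 16, 18, 20]
Compare 30 vs 21: take 21 from right. Merged: [9, 11, 16, 18, 20, 21]
Compare 30 vs 25: take 25 from right. Merged: [9, 11, 16, 18, 20, 21, 25]
Compare 30 vs 32: take 30 from left. Merged: [9, 11, 16, 18, 20, 21, 25, 30]
Compare 35 vs 32: take 32 from right. Merged: [9, 11, 16, 18, 20, 21, 25, 30, 32]
Compare 35 vs 39: take 35 from left. Merged: [9, 11, 16, 18, 20, 21, 25, 30, 32, 35]
Append remaining from right: [39]. Merged: [9, 11, 16, 18, 20, 21, 25, 30, 32, 35, 39]

Final merged array: [9, 11, 16, 18, 20, 21, 25, 30, 32, 35, 39]
Total comparisons: 10

The merged array is [9, 11, 16, 18, 20, 21, 25, 30, 32, 35, 39], requiring 10 comparisons. The merge step runs in O(n) time where n is the total number of elements.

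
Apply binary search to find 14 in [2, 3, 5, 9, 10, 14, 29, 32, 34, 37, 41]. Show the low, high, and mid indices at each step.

Binary search for 14 in [2, 3, 5, 9, 10, 14, 29, 32, 34, 37, 41]:

lo=0, hi=10, mid=5, arr[mid]=14 -> Found target at index 5!

Binary search finds 14 at index 5 after 1 comparisons. The search repeatedly halves the search space by comparing with the middle element.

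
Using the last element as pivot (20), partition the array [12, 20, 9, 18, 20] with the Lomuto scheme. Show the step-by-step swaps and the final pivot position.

Lomuto partition with pivot = 20:

Initial array: [12, 20, 9, 18, 20]

arr[0]=12 <= 20: swap with position 0, array becomes [12, 20, 9, 18, 20]
arr[1]=20 <= 20: swap with position 1, array becomes [12, 20, 9, 18, 20]
arr[2]=9 <= 20: swap with position 2, array becomes [12, 20, 9, 18, 20]
arr[3]=18 <= 20: swap with position 3, array becomes [12, 20, 9, 18, 20]

Place pivot at position 4: [12, 20, 9, 18, 20]
Pivot position: 4

After partitioning with pivot 20, the array becomes [12, 20, 9, 18, 20]. The pivot is placed at index 4. All elements to the left of the pivot are <= 20, and all elements to the right are > 20.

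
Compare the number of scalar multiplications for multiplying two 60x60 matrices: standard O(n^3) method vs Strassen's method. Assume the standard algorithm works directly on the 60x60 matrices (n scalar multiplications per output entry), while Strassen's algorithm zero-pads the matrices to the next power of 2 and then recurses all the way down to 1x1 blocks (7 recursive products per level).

Matrix multiplication for 60x60 matrices:

Strassen's algorithm requires power-of-2 dimensions. Pad 60x60 to 64x64 (next power of 2).

Standard algorithm: 60^3 = 216000 multiplications
Strassen's algorithm: 7^(log2(64)) = 7^6 = 117649 multiplications
Savings: 216000 - 117649 = 98351 multiplications

Standard: 216000 multiplications (60^3). Strassen: 117649 multiplications (7^6, after padding to 64x64). Strassen reduces 8 recursive multiplications to 7 at each level.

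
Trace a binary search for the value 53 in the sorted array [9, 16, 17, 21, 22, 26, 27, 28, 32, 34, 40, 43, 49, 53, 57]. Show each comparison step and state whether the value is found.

Binary search for 53 in [9, 16, 17, 21, 22, 26, 27, 28, 32, 34, 40, 43, 49, 53, 57]:

lo=0, hi=14, mid=7, arr[mid]=28 -> 28 < 53, search right half
lo=8, hi=14, mid=11, arr[mid]=43 -> 43 < 53, search right half
lo=12, hi=14, mid=13, arr[mid]=53 -> Found target at index 13!

Binary search finds 53 at index 13 after 3 comparisons. The search repeatedly halves the search space by comparing with the middle element.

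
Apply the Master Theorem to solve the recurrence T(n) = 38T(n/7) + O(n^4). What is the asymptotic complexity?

Master Theorem for T(n) = 38T(n/7) + O(n^4):

a = 38, b = 7, c = 4
log_b(a) = log_7(38) = 1.8693

Case 3: c = 4 > log_7(38) = 1.8693
T(n) = O(n^4) = O(n^4)

For T(n) = 38T(n/7) + O(n^4): log_7(38) = 1.8693. This is Case 3 of the Master Theorem (c > log_b(a), work dominated by root), giving O(n^4).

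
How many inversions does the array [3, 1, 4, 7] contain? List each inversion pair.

Finding inversions in [3, 1, 4, 7]:

(0, 1): arr[0]=3 > arr[1]=1

Total inversions: 1

The array has 1 inversion(s): (0,1). Each pair (i,j) satisfies i < j and arr[i] > arr[j].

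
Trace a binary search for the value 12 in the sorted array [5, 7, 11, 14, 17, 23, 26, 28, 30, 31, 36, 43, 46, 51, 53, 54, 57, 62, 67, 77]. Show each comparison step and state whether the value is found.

Binary search for 12 in [5, 7, 11, 14, 17, 23, 26, 28, 30, 31, 36, 43, 46, 51, 53, 54, 57, 62, 67, 77]:

lo=0, hi=19, mid=9, arr[mid]=31 -> 31 > 12, search left half
lo=0, hi=8, mid=4, arr[mid]=17 -> 17 > 12, search left half
lo=0, hi=3, mid=1, arr[mid]=7 -> 7 < 12, search right half
lo=2, hi=3, mid=2, arr[mid]=11 -> 11 < 12, search right half
lo=3, hi=3, mid=3, arr[mid]=14 -> 14 > 12, search left half
lo=3 > hi=2, target 12 not found

Binary search determines that 12 is not in the array after 5 comparisons. The search space was exhausted without finding the target.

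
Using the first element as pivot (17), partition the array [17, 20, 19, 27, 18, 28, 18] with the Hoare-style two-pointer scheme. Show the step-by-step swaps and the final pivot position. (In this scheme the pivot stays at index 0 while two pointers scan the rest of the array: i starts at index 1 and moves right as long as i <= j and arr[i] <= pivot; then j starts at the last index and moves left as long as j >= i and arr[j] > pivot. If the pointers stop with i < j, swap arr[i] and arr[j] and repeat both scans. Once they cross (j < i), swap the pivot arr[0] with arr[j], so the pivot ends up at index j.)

Hoare-style two-pointer partition with pivot = 17:

Initial array: [17, 20, 19, 27, 18, 28, 18]

Pointers start at i = 1, j = 6.
i ends at 1, j ends at 0: the pointers have crossed (j < i), so scanning stops.

j = 0, so swapping arr[0] with arr[j] leaves the pivot at position 0: [17, 20, 19, 27, 18, 28, 18]
Pivot position: 0

After partitioning with pivot 17, the array becomes [17, 20, 19, 27, 18, 28, 18]. The pivot is placed at index 0. All elements to the left of the pivot are <= 17, and all elements to the right are > 17.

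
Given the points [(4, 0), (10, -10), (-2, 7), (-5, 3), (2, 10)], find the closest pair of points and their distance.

Computing all pairwise distances among 5 points:

d((4, 0), (10, -10)) = 11.6619
d((4, 0), (-2, 7)) = 9.2195
d((4, 0), (-5, 3)) = 9.4868
d((4, 0), (2, 10)) = 10.198
d((10, -10), (-2, 7)) = 20.8087
d((10, -10), (-5, 3)) = 19.8494
d((10, -10), (2, 10)) = 21.5407
d((-2, 7), (-5, 3)) = 5.0 <-- minimum
d((-2, 7), (2, 10)) = 5.0 <-- minimum
d((-5, 3), (2, 10)) = 9.8995

Minimum distance: 5.0 (tie among 2 pairs: (-2, 7) and (-5, 3); (-2, 7) and (2, 10))

The minimum Euclidean distance is 5.0. There is a tie: 2 pairs achieve this minimum — (-2, 7) and (-5, 3); (-2, 7) and (2, 10). Any of these is a valid closest pair. For 5 points, brute-force pairwise comparison is shown above. For large n, the divide-and-conquer algorithm (sort by x, recurse on halves, check the dividing strip) achieves O(n log n).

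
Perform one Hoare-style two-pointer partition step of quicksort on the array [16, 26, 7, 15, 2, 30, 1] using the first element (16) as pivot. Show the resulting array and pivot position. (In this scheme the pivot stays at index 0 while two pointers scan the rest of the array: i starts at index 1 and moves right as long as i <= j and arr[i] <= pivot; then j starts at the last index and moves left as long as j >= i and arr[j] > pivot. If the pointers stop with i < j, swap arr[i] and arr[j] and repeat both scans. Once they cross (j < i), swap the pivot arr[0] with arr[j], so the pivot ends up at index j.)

Hoare-style two-pointer partition with pivot = 16:

Initial array: [16, 26, 7, 15, 2, 30, 1]

Pointers start at i = 1, j = 6.
i stops at index 1 (arr[1]=26 > 16), j stops at index 6 (arr[6]=1 <= 16): swap arr[1] and arr[6], array becomes [16, 1, 7, 15, 2, 30, 26]
i ends at 5, j ends at 4: the pointers have crossed (j < i), so scanning stops.

Swap pivot arr[0] with arr[4] to place pivot at position 4: [2, 1, 7, 15, 16, 30, 26]
Pivot position: 4

After partitioning with pivot 16, the array becomes [2, 1, 7, 15, 16, 30, 26]. The pivot is placed at index 4. All elements to the left of the pivot are <= 16, and all elements to the right are > 16.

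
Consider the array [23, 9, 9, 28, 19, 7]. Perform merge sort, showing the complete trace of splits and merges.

Merge sort trace:

Split: [23, 9, 9, 28, 19, 7] -> [23, 9, 9] and [28, 19, 7]
  Split: [23, 9, 9] -> [23] and [9, 9]
    Split: [9, 9] -> [9] and [9]
    Merge: [9] + [9] -> [9, 9]
  Merge: [23] + [9, 9] -> [9, 9, 23]
  Split: [28, 19, 7] -> [28] and [19, 7]
    Split: [19, 7] -> [19] and [7]
    Merge: [19] + [7] -> [7, 19]
  Merge: [28] + [7, 19] -> [7, 19, 28]
Merge: [9, 9, 23] + [7, 19, 28] -> [7, 9, 9, 19, 23, 28]

Final sorted array: [7, 9, 9, 19, 23, 28]

The merge sort proceeds by recursively splitting the array and merging sorted halves.
After all merges, the sorted array is [7, 9, 9, 19, 23, 28].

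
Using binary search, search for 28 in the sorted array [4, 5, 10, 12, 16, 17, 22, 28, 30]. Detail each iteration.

Binary search for 28 in [4, 5, 10, 12, 16, 17, 22, 28, 30]:

lo=0, hi=8, mid=4, arr[mid]=16 -> 16 < 28, search right half
lo=5, hi=8, mid=6, arr[mid]=22 -> 22 < 28, search right half
lo=7, hi=8, mid=7, arr[mid]=28 -> Found target at index 7!

Binary search finds 28 at index 7 after 3 comparisons. The search repeatedly halves the search space by comparing with the middle element.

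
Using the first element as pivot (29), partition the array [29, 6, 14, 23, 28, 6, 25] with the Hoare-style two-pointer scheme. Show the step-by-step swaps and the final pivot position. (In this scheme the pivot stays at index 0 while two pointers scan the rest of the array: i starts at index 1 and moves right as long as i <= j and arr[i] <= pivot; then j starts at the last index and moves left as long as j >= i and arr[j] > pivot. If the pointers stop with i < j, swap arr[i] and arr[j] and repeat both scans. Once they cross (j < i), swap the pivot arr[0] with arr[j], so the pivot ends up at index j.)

Hoare-style two-pointer partition with pivot = 29:

Initial array: [29, 6, 14, 23, 28, 6, 25]

Pointers start at i = 1, j = 6.
i ends at 7, j ends at 6: the pointers have crossed (j < i), so scanning stops.

Swap pivot arr[0] with arr[6] to place pivot at position 6: [25, 6, 14, 23, 28, 6, 29]
Pivot position: 6

After partitioning with pivot 29, the array becomes [25, 6, 14, 23, 28, 6, 29]. The pivot is placed at index 6. All elements to the left of the pivot are <= 29, and all elements to the right are > 29.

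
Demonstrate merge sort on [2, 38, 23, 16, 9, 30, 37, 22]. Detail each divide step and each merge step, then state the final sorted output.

Merge sort trace:

Split: [2, 38, 23, 16, 9, 30, 37, 22] -> [2, 38, 23, 16] and [9, 30, 37, 22]
  Split: [2, 38, 23, 16] -> [2, 38] and [23, 16]
    Split: [2, 38] -> [2] and [38]
    Merge: [2] + [38] -> [2, 38]
    Split: [23, 16] -> [23] and [16]
    Merge: [23] + [16] -> [16, 23]
  Merge: [2, 38] + [16, 23] -> [2, 16, 23, 38]
  Split: [9, 30, 37, 22] -> [9, 30] and [37, 22]
    Split: [9, 30] -> [9] and [30]
    Merge: [9] + [30] -> [9, 30]
    Split: [37, 22] -> [37] and [22]
    Merge: [37] + [22] -> [22, 37]
  Merge: [9, 30] + [22, 37] -> [9, 22, 30, 37]
Merge: [2, 16, 23, 38] + [9, 22, 30, 37] -> [2, 9, 16, 22, 23, 30, 37, 38]

Final sorted array: [2, 9, 16, 22, 23, 30, 37, 38]

The merge sort proceeds by recursively splitting the array and merging sorted halves.
After all merges, the sorted array is [2, 9, 16, 22, 23, 30, 37, 38].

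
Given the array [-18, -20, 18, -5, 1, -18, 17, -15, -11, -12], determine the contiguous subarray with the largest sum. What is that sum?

Using Kadane's algorithm on [-18, -20, 18, -5, 1, -18, 17, -15, -11, -12]:

Scanning through the array:
Position 1 (value -20): max_ending_here = -20, max_so_far = -18
Position 2 (value 18): max_ending_here = 18, max_so_far = 18
Position 3 (value -5): max_ending_here = 13, max_so_far = 18
Position 4 (value 1): max_ending_here = 14, max_so_far = 18
Position 5 (value -18): max_ending_here = -4, max_so_far = 18
Position 6 (value 17): max_ending_here = 17, max_so_far = 18
Position 7 (value -15): max_ending_here = 2, max_so_far = 18
Position 8 (value -11): max_ending_here = -9, max_so_far = 18
Position 9 (value -12): max_ending_here = -12, max_so_far = 18

Maximum subarray: [18]
Maximum sum: 18

The maximum subarray is [18] with sum 18. This subarray runs from index 2 to index 2.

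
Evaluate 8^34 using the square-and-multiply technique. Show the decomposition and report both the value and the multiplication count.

Computing 8^34 by squaring (build up from 8^1; each line after the first costs one multiplication):

8^1 = 8
8^2 = (8^1)^2 = 8^2 = 64
8^4 = (8^2)^2 = 64^2 = 4096
8^8 = (8^4)^2 = 4096^2 = 16777216
8^16 = (8^8)^2 = 16777216^2 = 281474976710656
8^17 = 8 * 8^16 = 8 * 281474976710656 = 2251799813685248
8^34 = (8^17)^2 = 2251799813685248^2 = 5070602400912917605986812821504

Result: 5070602400912917605986812821504
Multiplications needed: 6 (6 lines after 8^1)

8^34 = 5070602400912917605986812821504. Using exponentiation by squaring, this requires 6 multiplications. The key idea: if the exponent is even, square the half-power; if odd, multiply by the base once.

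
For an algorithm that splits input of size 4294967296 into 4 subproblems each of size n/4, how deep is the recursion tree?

For divide and conquer with division factor 4:

Problem sizes at each level:
Level 0: 4294967296
Level 1: 1073741824
Level 2: 268435456
Level 3: 67108864
Level 4: 16777216
Level 5: 4194304
Level 6: 1048576
Level 7: 262144
Level 8: 65536
Level 9: 16384
Level 10: 4096
Level 11: 1024
Level 12: 256
Level 13: 64
Level 14: 16
Level 15: 4
Level 16: 1

The root is level 0 and the size-1 base case is level 16 (the tree spans levels 0 through 16, i.e. 17 levels counting the root), so the depth is the number of divisions: log_4(4294967296) = 16

The recursion tree depth is log_4(4294967296) = 16. At each level, the problem size is divided by 4, so it takes 16 divisions to reduce to a base case of size 1. The algorithm makes 4 recursive calls at each level.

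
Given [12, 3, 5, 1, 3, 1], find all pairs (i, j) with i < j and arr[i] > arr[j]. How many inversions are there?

Finding inversions in [12, 3, 5, 1, 3, 1]:

(0, 1): arr[0]=12 > arr[1]=3
(0, 2): arr[0]=12 > arr[2]=5
(0, 3): arr[0]=12 > arr[3]=1
(0, 4): arr[0]=12 > arr[4]=3
(0, 5): arr[0]=12 > arr[5]=1
(1, 3): arr[1]=3 > arr[3]=1
(1, 5): arr[1]=3 > arr[5]=1
(2, 3): arr[2]=5 > arr[3]=1
(2, 4): arr[2]=5 > arr[4]=3
(2, 5): arr[2]=5 > arr[5]=1
(4, 5): arr[4]=3 > arr[5]=1

Total inversions: 11

The array has 11 inversion(s): (0,1), (0,2), (0,3), (0,4), (0,5), (1,3), (1,5), (2,3), (2,4), (2,5), (4,5). Each pair (i,j) satisfies i < j and arr[i] > arr[j].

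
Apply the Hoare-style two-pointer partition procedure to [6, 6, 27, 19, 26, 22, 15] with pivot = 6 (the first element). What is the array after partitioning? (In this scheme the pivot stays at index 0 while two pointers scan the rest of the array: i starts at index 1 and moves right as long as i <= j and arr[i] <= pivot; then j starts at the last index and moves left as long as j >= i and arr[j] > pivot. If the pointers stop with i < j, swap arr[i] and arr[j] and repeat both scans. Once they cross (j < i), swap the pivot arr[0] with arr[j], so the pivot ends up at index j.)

Hoare-style two-pointer partition with pivot = 6:

Initial array: [6, 6, 27, 19, 26, 22, 15]

Pointers start at i = 1, j = 6.
i ends at 2, j ends at 1: the pointers have crossed (j < i), so scanning stops.

Swap pivot arr[0] with arr[1] to place pivot at position 1: [6, 6, 27, 19, 26, 22, 15]
Pivot position: 1

After partitioning with pivot 6, the array becomes [6, 6, 27, 19, 26, 22, 15]. The pivot is placed at index 1. All elements to the left of the pivot are <= 6, and all elements to the right are > 6.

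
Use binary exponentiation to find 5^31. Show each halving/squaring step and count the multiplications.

Computing 5^31 by squaring (build up from 5^1; each line after the first costs one multiplication):

5^1 = 5
5^2 = (5^1)^2 = 5^2 = 25
5^3 = 5 * 5^2 = 5 * 25 = 125
5^6 = (5^3)^2 = 125^2 = 15625
5^7 = 5 * 5^6 = 5 * 15625 = 78125
5^14 = (5^7)^2 = 78125^2 = 6103515625
5^15 = 5 * 5^14 = 5 * 6103515625 = 30517578125
5^30 = (5^15)^2 = 30517578125^2 = 931322574615478515625
5^31 = 5 * 5^30 = 5 * 931322574615478515625 = 4656612873077392578125

Result: 4656612873077392578125
Multiplications needed: 8 (8 lines after 5^1)

5^31 = 4656612873077392578125. Using exponentiation by squaring, this requires 8 multiplications. The key idea: if the exponent is even, square the half-power; if odd, multiply by the base once.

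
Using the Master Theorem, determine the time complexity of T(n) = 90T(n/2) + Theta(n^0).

Master Theorem for T(n) = 90T(n/2) + O(n^0):

a = 90, b = 2, c = 0
log_b(a) = log_2(90) = 6.4919

Case 1: c = 0 < log_2(90) = 6.4919
T(n) = O(n^(log_2 90))

For T(n) = 90T(n/2) + O(n^0): log_2(90) = 6.4919. This is Case 1 of the Master Theorem (c < log_b(a), work dominated by leaves), giving O(n^(log_2 90)).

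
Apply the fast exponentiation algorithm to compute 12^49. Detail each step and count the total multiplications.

Computing 12^49 by squaring (build up from 12^1; each line after the first costs one multiplication):

12^1 = 12
12^2 = (12^1)^2 = 12^2 = 144
12^3 = 12 * 12^2 = 12 * 144 = 1728
12^6 = (12^3)^2 = 1728^2 = 2985984
12^12 = (12^6)^2 = 2985984^2 = 8916100448256
12^24 = (12^12)^2 = 8916100448256^2 = 79496847203390844133441536
12^48 = (12^24)^2 = 79496847203390844133441536^2 = 6319748715279270675921934218987893281199411530039296
12^49 = 12 * 12^48 = 12 * 6319748715279270675921934218987893281199411530039296 = 75836984583351248111063210627854719374392938360471552

Result: 75836984583351248111063210627854719374392938360471552
Multiplications needed: 7 (7 lines after 12^1)

12^49 = 75836984583351248111063210627854719374392938360471552. Using exponentiation by squaring, this requires 7 multiplications. The key idea: if the exponent is even, square the half-power; if odd, multiply by the base once.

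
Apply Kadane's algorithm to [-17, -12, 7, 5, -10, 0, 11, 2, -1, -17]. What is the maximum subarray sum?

Using Kadane's algorithm on [-17, -12, 7, 5, -10, 0, 11, 2, -1, -17]:

Scanning through the array:
Position 1 (value -12): max_ending_here = -12, max_so_far = -12
Position 2 (value 7): max_ending_here = 7, max_so_far = 7
Position 3 (value 5): max_ending_here = 12, max_so_far = 12
Position 4 (value -10): max_ending_here = 2, max_so_far = 12
Position 5 (value 0): max_ending_here = 2, max_so_far = 12
Position 6 (value 11): max_ending_here = 13, max_so_far = 13
Position 7 (value 2): max_ending_here = 15, max_so_far = 15
Position 8 (value -1): max_ending_here = 14, max_so_far = 15
Position 9 (value -17): max_ending_here = -3, max_so_far = 15

Maximum subarray: [7, 5, -10, 0, 11, 2]
Maximum sum: 15

The maximum subarray is [7, 5, -10, 0, 11, 2] with sum 15. This subarray runs from index 2 to index 7.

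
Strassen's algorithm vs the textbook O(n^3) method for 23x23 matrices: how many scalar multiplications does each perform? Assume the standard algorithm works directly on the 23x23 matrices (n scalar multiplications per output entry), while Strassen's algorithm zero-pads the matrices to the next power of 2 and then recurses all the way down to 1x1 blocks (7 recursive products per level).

Matrix multiplication for 23x23 matrices:

Strassen's algorithm requires power-of-2 dimensions. Pad 23x23 to 32x32 (next power of 2).

Standard algorithm: 23^3 = 12167 multiplications
Strassen's algorithm: 7^(log2(32)) = 7^5 = 16807 multiplications
Difference: 12167 - 16807 = -4640 (Strassen uses MORE here due to padding overhead — for small or just-over-power-of-2 n, padding can outweigh the per-level savings)

Standard: 12167 multiplications (23^3). Strassen: 16807 multiplications (7^5, after padding to 32x32). Strassen reduces 8 recursive multiplications to 7 at each level.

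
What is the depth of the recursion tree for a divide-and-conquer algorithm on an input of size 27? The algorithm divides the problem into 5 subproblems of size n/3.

For divide and conquer with division factor 3:

Problem sizes at each level:
Level 0: 27
Level 1: 9
Level 2: 3
Level 3: 1

The root is level 0 and the size-1 base case is level 3 (the tree spans levels 0 through 3, i.e. 4 levels counting the root), so the depth is the number of divisions: log_3(27) = 3

The recursion tree depth is log_3(27) = 3. At each level, the problem size is divided by 3, so it takes 3 divisions to reduce to a base case of size 1. The algorithm makes 5 recursive calls at each level.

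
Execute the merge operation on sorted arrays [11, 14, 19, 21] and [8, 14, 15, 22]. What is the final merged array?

Merging process:

Compare 11 vs 8: take 8 from right. Merged: [8]
Compare 11 vs 14: take 11 from left. Merged: [8, 11]
Compare 14 vs 14: take 14 from left. Merged: [8, 11, 14]
Compare 19 vs 14: take 14 from right. Merged: [8, 11, 14, 14]
Compare 19 vs 15: take 15 from right. Merged: [8, 11, 14, 14, 15]
Compare 19 vs 22: take 19 from left. Merged: [8, 11, 14, 14, 15, 19]
Compare 21 vs 22: take 21 from left. Merged: [8, 11, 14, 14, 15, 19, 21]
Append remaining from right: [22]. Merged: [8, 11, 14, 14, 15, 19, 21, 22]

Final merged array: [8, 11, 14, 14, 15, 19, 21, 22]
Total comparisons: 7

The merged array is [8, 11, 14, 14, 15, 19, 21, 22], requiring 7 comparisons. The merge step runs in O(n) time where n is the total number of elements.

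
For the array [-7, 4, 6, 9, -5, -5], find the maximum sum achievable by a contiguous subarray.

Using Kadane's algorithm on [-7, 4, 6, 9, -5, -5]:

Scanning through the array:
Position 1 (value 4): max_ending_here = 4, max_so_far = 4
Position 2 (value 6): max_ending_here = 10, max_so_far = 10
Position 3 (value 9): max_ending_here = 19, max_so_far = 19
Position 4 (value -5): max_ending_here = 14, max_so_far = 19
Position 5 (value -5): max_ending_here = 9, max_so_far = 19

Maximum subarray: [4, 6, 9]
Maximum sum: 19

The maximum subarray is [4, 6, 9] with sum 19. This subarray runs from index 1 to index 3.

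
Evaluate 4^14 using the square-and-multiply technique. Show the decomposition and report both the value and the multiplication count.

Computing 4^14 by squaring (build up from 4^1; each line after the first costs one multiplication):

4^1 = 4
4^2 = (4^1)^2 = 4^2 = 16
4^3 = 4 * 4^2 = 4 * 16 = 64
4^6 = (4^3)^2 = 64^2 = 4096
4^7 = 4 * 4^6 = 4 * 4096 = 16384
4^14 = (4^7)^2 = 16384^2 = 268435456

Result: 268435456
Multiplications needed: 5 (5 lines after 4^1)

4^14 = 268435456. Using exponentiation by squaring, this requires 5 multiplications. The key idea: if the exponent is even, square the half-power; if odd, multiply by the base once.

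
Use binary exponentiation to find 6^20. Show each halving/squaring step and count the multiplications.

Computing 6^20 by squaring (build up from 6^1; each line after the first costs one multiplication):

6^1 = 6
6^2 = (6^1)^2 = 6^2 = 36
6^4 = (6^2)^2 = 36^2 = 1296
6^5 = 6 * 6^4 = 6 * 1296 = 7776
6^10 = (6^5)^2 = 7776^2 = 60466176
6^20 = (6^10)^2 = 60466176^2 = 3656158440062976

Result: 3656158440062976
Multiplications needed: 5 (5 lines after 6^1)

6^20 = 3656158440062976. Using exponentiation by squaring, this requires 5 multiplications. The key idea: if the exponent is even, square the half-power; if odd, multiply by the base once.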